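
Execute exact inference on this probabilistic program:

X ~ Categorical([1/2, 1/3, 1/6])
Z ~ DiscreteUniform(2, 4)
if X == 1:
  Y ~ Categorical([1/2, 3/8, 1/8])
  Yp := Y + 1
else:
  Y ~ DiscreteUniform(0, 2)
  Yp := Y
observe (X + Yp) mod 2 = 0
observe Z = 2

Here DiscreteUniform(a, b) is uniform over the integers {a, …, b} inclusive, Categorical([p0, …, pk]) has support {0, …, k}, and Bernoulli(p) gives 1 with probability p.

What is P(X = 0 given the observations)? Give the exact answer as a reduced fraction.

P(X = 0 | obs) = 24/47

Enumerate traces; 6 have nonzero weight after conditioning:
  (X=0, Z=2, Y=0) weight 1/18
  (X=0, Z=2, Y=2) weight 1/18
  (X=1, Z=2, Y=0) weight 1/18
  (X=1, Z=2, Y=2) weight 1/72
  (X=2, Z=2, Y=0) weight 1/54
  (X=2, Z=2, Y=2) weight 1/54
Group by X:
  weight(X=0) = 1/9
  weight(X=1) = 5/72
  weight(X=2) = 1/27
Total weight = 1/9 + 5/72 + 1/27 = 47/216
P(X=0 | obs) = 1/9 / 47/216 = 24/47
P(X=1 | obs) = 5/72 / 47/216 = 15/47
P(X=2 | obs) = 1/27 / 47/216 = 8/47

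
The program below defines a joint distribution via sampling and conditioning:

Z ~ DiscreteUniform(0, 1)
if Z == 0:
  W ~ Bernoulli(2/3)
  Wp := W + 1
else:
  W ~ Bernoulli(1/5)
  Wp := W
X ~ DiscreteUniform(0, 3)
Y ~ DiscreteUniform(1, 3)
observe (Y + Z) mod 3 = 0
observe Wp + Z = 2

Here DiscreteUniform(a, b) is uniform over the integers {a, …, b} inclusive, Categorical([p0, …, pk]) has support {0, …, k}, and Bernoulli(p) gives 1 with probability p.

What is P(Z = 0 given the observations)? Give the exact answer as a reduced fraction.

Enumerate traces; 8 have nonzero weight after conditioning:
  (Z=0, W=1, X=0, Y=3) weight 1/36
  (Z=0, W=1, X=1, Y=3) weight 1/36
  (Z=0, W=1, X=2, Y=3) weight 1/36
  (Z=0, W=1, X=3, Y=3) weight 1/36
  (Z=1, W=1, X=0, Y=2) weight 1/120
  (Z=1, W=1, X=1, Y=2) weight 1/120
  (Z=1, W=1, X=2, Y=2) weight 1/120
  (Z=1, W=1, X=3, Y=2) weight 1/120
Group by Z:
  weight(Z=0) = 1/9
  weight(Z=1) = 1/30
Total weight = 1/9 + 1/30 = 13/90
P(Z=0 | obs) = 1/9 / 13/90 = 10/13
P(Z=1 | obs) = 1/30 / 13/90 = 3/13

P(Z = 0 | obs) = 10/13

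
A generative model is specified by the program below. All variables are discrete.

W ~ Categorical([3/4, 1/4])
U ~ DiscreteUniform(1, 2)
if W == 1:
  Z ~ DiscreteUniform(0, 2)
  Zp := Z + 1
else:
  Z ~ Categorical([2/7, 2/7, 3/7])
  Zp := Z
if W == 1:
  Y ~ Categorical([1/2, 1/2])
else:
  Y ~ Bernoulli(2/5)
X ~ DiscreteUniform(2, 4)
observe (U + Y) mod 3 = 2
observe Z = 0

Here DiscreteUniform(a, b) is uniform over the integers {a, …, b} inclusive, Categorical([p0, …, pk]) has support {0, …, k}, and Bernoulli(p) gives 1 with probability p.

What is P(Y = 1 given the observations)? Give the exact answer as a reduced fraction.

P(Y = 1 | obs) = 107/250

Enumerate traces; 12 have nonzero weight after conditioning:
  (W=0, U=1, Z=0, Y=1, X=2) weight 1/70
  (W=0, U=1, Z=0, Y=1, X=3) weight 1/70
  (W=0, U=1, Z=0, Y=1, X=4) weight 1/70
  (W=0, U=2, Z=0, Y=0, X=2) weight 3/140
  (W=0, U=2, Z=0, Y=0, X=3) weight 3/140
  (W=0, U=2, Z=0, Y=0, X=4) weight 3/140
  (W=1, U=1, Z=0, Y=1, X=2) weight 1/144
  (W=1, U=1, Z=0, Y=1, X=3) weight 1/144
  … 4 more
Group by Y:
  weight(Y=0) = 143/1680
  weight(Y=1) = 107/1680
Total weight = 143/1680 + 107/1680 = 25/168
P(Y=0 | obs) = 143/1680 / 25/168 = 143/250
P(Y=1 | obs) = 107/1680 / 25/168 = 107/250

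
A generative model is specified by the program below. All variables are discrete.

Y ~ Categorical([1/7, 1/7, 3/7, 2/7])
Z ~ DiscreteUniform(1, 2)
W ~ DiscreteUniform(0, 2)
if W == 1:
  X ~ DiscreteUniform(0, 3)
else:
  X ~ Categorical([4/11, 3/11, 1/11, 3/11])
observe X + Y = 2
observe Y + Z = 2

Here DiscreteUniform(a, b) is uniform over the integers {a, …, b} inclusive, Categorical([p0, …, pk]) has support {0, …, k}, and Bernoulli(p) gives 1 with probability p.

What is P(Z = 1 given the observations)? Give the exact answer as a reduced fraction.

Enumerate traces; 6 have nonzero weight after conditioning:
  (Y=0, Z=2, W=0, X=2) weight 1/462
  (Y=0, Z=2, W=1, X=2) weight 1/168
  (Y=0, Z=2, W=2, X=2) weight 1/462
  (Y=1, Z=1, W=0, X=1) weight 1/154
  (Y=1, Z=1, W=1, X=1) weight 1/168
  (Y=1, Z=1, W=2, X=1) weight 1/154
Group by Z:
  weight(Z=1) = 5/264
  weight(Z=2) = 19/1848
Total weight = 5/264 + 19/1848 = 9/308
P(Z=1 | obs) = 5/264 / 9/308 = 35/54
P(Z=2 | obs) = 19/1848 / 9/308 = 19/54

P(Z = 1 | obs) = 35/54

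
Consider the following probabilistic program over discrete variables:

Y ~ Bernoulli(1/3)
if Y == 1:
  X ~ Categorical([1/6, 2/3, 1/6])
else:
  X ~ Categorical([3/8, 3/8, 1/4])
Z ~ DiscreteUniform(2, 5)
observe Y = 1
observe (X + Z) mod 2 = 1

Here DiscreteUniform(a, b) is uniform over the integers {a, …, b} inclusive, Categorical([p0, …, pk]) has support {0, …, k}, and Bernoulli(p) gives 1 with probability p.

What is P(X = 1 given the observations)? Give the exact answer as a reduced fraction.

Enumerate traces; 6 have nonzero weight after conditioning:
  (Y=1, X=0, Z=3) weight 1/72
  (Y=1, X=0, Z=5) weight 1/72
  (Y=1, X=1, Z=2) weight 1/18
  (Y=1, X=1, Z=4) weight 1/18
  (Y=1, X=2, Z=3) weight 1/72
  (Y=1, X=2, Z=5) weight 1/72
Group by X:
  weight(X=0) = 1/36
  weight(X=1) = 1/9
  weight(X=2) = 1/36
Total weight = 1/36 + 1/9 + 1/36 = 1/6
P(X=0 | obs) = 1/36 / 1/6 = 1/6
P(X=1 | obs) = 1/9 / 1/6 = 2/3
P(X=2 | obs) = 1/36 / 1/6 = 1/6

P(X = 1 | obs) = 2/3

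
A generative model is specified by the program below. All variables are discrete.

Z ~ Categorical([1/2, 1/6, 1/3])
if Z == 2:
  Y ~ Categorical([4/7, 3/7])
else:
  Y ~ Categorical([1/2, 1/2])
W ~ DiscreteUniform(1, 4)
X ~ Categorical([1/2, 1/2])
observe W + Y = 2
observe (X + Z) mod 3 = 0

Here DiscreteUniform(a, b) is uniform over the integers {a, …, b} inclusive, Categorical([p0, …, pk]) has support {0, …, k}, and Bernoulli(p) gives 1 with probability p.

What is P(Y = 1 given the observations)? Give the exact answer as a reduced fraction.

P(Y = 1 | obs) = 33/70

Enumerate traces; 4 have nonzero weight after conditioning:
  (Z=0, Y=0, W=2, X=0) weight 1/32
  (Z=0, Y=1, W=1, X=0) weight 1/32
  (Z=2, Y=0, W=2, X=1) weight 1/42
  (Z=2, Y=1, W=1, X=1) weight 1/56
Group by Y:
  weight(Y=0) = 37/672
  weight(Y=1) = 11/224
Total weight = 37/672 + 11/224 = 5/48
P(Y=0 | obs) = 37/672 / 5/48 = 37/70
P(Y=1 | obs) = 11/224 / 5/48 = 33/70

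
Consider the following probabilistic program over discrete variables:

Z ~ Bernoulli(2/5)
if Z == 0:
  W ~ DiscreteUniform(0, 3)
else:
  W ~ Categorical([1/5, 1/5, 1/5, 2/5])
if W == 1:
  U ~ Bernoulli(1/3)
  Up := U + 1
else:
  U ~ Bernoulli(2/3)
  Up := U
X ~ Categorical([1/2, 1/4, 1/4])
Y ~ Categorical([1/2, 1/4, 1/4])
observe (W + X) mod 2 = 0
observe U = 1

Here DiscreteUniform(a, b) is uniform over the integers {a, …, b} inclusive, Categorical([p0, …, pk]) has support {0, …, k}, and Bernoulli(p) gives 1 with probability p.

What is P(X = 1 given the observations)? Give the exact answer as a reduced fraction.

P(X = 1 | obs) = 85/361

Enumerate traces; 36 have nonzero weight after conditioning:
  (Z=0, W=0, U=1, X=0, Y=0) weight 1/40
  (Z=0, W=0, U=1, X=0, Y=1) weight 1/80
  (Z=0, W=0, U=1, X=0, Y=2) weight 1/80
  (Z=0, W=0, U=1, X=2, Y=0) weight 1/80
  (Z=0, W=0, U=1, X=2, Y=1) weight 1/160
  (Z=0, W=0, U=1, X=2, Y=2) weight 1/160
  (Z=0, W=1, U=1, X=1, Y=0) weight 1/160
  (Z=0, W=1, U=1, X=1, Y=1) weight 1/320
  … 28 more
Group by X:
  weight(X=0) = 23/150
  weight(X=1) = 17/240
  weight(X=2) = 23/300
Total weight = 23/150 + 17/240 + 23/300 = 361/1200
P(X=0 | obs) = 23/150 / 361/1200 = 184/361
P(X=1 | obs) = 17/240 / 361/1200 = 85/361
P(X=2 | obs) = 23/300 / 361/1200 = 92/361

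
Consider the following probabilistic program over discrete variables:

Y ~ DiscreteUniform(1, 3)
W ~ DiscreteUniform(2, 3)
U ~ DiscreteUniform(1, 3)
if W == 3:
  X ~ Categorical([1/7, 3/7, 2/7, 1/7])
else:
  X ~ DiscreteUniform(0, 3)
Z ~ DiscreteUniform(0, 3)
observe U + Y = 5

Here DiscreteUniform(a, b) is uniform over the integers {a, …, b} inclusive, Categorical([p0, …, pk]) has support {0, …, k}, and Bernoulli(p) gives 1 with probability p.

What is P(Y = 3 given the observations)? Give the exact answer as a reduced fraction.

P(Y = 3 | obs) = 1/2

Enumerate traces; 64 have nonzero weight after conditioning:
  (Y=2, W=2, U=3, X=0, Z=0) weight 1/288
  (Y=2, W=2, U=3, X=0, Z=1) weight 1/288
  (Y=2, W=2, U=3, X=0, Z=2) weight 1/288
  (Y=2, W=2, U=3, X=0, Z=3) weight 1/288
  (Y=2, W=2, U=3, X=1, Z=0) weight 1/288
  (Y=2, W=2, U=3, X=1, Z=1) weight 1/288
  (Y=2, W=2, U=3, X=1, Z=2) weight 1/288
  (Y=2, W=2, U=3, X=1, Z=3) weight 1/288
  (Y=3, W=2, U=2, X=0, Z=0) weight 1/288
  … 55 more
Group by Y:
  weight(Y=2) = 1/9
  weight(Y=3) = 1/9
Total weight = 1/9 + 1/9 = 2/9
P(Y=2 | obs) = 1/9 / 2/9 = 1/2
P(Y=3 | obs) = 1/9 / 2/9 = 1/2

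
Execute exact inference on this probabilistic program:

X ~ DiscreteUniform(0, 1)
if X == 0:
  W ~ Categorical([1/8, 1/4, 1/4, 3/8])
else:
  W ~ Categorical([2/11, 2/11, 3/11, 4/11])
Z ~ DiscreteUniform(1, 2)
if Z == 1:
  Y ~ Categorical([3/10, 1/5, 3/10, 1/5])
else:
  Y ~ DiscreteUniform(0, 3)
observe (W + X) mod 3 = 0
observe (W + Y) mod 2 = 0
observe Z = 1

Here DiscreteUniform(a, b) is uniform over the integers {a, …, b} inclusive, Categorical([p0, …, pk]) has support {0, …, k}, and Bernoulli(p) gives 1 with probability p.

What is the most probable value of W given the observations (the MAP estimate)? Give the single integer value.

argmax_v P(W = v | obs) = 2

Enumerate traces; 6 have nonzero weight after conditioning:
  (X=0, W=0, Z=1, Y=0) weight 3/320
  (X=0, W=0, Z=1, Y=2) weight 3/320
  (X=0, W=3, Z=1, Y=1) weight 3/160
  (X=0, W=3, Z=1, Y=3) weight 3/160
  (X=1, W=2, Z=1, Y=0) weight 9/440
  (X=1, W=2, Z=1, Y=2) weight 9/440
Group by W:
  weight(W=0) = 3/160
  weight(W=2) = 9/220
  weight(W=3) = 3/80
Total weight = 3/160 + 9/220 + 3/80 = 171/1760
P(W=0 | obs) = 3/160 / 171/1760 = 11/57
P(W=2 | obs) = 9/220 / 171/1760 = 8/19
P(W=3 | obs) = 3/80 / 171/1760 = 22/57
argmax = 2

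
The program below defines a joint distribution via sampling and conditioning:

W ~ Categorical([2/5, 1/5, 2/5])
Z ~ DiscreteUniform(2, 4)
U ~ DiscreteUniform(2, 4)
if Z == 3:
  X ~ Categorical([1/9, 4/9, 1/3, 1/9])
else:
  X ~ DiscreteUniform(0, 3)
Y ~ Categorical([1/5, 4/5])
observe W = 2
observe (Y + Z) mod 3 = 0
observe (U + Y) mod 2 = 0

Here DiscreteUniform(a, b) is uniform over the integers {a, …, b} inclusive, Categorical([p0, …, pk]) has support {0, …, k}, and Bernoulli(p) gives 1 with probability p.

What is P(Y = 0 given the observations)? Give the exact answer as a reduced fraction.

P(Y = 0 | obs) = 1/3

Enumerate traces; 12 have nonzero weight after conditioning:
  (W=2, Z=2, U=3, X=0, Y=1) weight 2/225
  (W=2, Z=2, U=3, X=1, Y=1) weight 2/225
  (W=2, Z=2, U=3, X=2, Y=1) weight 2/225
  (W=2, Z=2, U=3, X=3, Y=1) weight 2/225
  (W=2, Z=3, U=2, X=0, Y=0) weight 2/2025
  (W=2, Z=3, U=2, X=1, Y=0) weight 8/2025
  (W=2, Z=3, U=2, X=2, Y=0) weight 2/675
  (W=2, Z=3, U=2, X=3, Y=0) weight 2/2025
  … 4 more
Group by Y:
  weight(Y=0) = 4/225
  weight(Y=1) = 8/225
Total weight = 4/225 + 8/225 = 4/75
P(Y=0 | obs) = 4/225 / 4/75 = 1/3
P(Y=1 | obs) = 8/225 / 4/75 = 2/3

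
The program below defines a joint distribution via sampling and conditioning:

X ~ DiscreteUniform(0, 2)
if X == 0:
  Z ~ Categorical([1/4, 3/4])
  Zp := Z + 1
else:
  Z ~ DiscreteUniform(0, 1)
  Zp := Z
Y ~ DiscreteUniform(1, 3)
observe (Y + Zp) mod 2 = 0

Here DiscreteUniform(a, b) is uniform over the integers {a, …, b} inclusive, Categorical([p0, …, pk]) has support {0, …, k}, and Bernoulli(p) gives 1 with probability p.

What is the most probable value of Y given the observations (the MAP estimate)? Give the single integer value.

Enumerate traces; 9 have nonzero weight after conditioning:
  (X=0, Z=0, Y=1) weight 1/36
  (X=0, Z=0, Y=3) weight 1/36
  (X=0, Z=1, Y=2) weight 1/12
  (X=1, Z=0, Y=2) weight 1/18
  (X=1, Z=1, Y=1) weight 1/18
  (X=1, Z=1, Y=3) weight 1/18
  (X=2, Z=0, Y=2) weight 1/18
  (X=2, Z=1, Y=1) weight 1/18
  … 1 more
Group by Y:
  weight(Y=1) = 5/36
  weight(Y=2) = 7/36
  weight(Y=3) = 5/36
Total weight = 5/36 + 7/36 + 5/36 = 17/36
P(Y=1 | obs) = 5/36 / 17/36 = 5/17
P(Y=2 | obs) = 7/36 / 17/36 = 7/17
P(Y=3 | obs) = 5/36 / 17/36 = 5/17
argmax = 2

argmax_v P(Y = v | obs) = 2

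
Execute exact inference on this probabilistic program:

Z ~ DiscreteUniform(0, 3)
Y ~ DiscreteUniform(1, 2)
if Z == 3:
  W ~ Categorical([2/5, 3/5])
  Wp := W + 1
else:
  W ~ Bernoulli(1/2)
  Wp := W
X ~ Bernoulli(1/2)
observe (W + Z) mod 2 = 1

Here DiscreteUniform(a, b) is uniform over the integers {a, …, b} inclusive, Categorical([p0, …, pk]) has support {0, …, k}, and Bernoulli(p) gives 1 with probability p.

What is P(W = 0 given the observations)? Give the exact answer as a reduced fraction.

P(W = 0 | obs) = 9/19

Enumerate traces; 16 have nonzero weight after conditioning:
  (Z=0, Y=1, W=1, X=0) weight 1/32
  (Z=0, Y=1, W=1, X=1) weight 1/32
  (Z=0, Y=2, W=1, X=0) weight 1/32
  (Z=0, Y=2, W=1, X=1) weight 1/32
  (Z=1, Y=1, W=0, X=0) weight 1/32
  (Z=1, Y=1, W=0, X=1) weight 1/32
  (Z=1, Y=2, W=0, X=0) weight 1/32
  (Z=1, Y=2, W=0, X=1) weight 1/32
  … 8 more
Group by W:
  weight(W=0) = 9/40
  weight(W=1) = 1/4
Total weight = 9/40 + 1/4 = 19/40
P(W=0 | obs) = 9/40 / 19/40 = 9/19
P(W=1 | obs) = 1/4 / 19/40 = 10/19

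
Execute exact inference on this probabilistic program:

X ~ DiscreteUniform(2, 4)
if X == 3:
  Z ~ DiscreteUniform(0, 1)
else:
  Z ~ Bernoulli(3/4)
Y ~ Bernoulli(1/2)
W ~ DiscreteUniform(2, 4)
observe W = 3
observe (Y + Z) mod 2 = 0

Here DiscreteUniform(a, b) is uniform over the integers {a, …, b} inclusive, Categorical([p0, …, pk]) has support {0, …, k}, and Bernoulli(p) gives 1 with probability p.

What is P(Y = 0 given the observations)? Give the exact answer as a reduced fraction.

P(Y = 0 | obs) = 1/3

Enumerate traces; 6 have nonzero weight after conditioning:
  (X=2, Z=0, Y=0, W=3) weight 1/72
  (X=2, Z=1, Y=1, W=3) weight 1/24
  (X=3, Z=0, Y=0, W=3) weight 1/36
  (X=3, Z=1, Y=1, W=3) weight 1/36
  (X=4, Z=0, Y=0, W=3) weight 1/72
  (X=4, Z=1, Y=1, W=3) weight 1/24
Group by Y:
  weight(Y=0) = 1/18
  weight(Y=1) = 1/9
Total weight = 1/18 + 1/9 = 1/6
P(Y=0 | obs) = 1/18 / 1/6 = 1/3
P(Y=1 | obs) = 1/9 / 1/6 = 2/3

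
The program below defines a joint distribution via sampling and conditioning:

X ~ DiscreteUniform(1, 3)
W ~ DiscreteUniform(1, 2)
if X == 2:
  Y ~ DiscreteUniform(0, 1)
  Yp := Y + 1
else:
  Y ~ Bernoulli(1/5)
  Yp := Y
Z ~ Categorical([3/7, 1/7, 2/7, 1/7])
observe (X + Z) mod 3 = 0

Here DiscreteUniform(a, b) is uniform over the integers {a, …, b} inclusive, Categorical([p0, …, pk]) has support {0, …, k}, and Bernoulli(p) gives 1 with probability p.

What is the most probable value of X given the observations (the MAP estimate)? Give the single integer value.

argmax_v P(X = v | obs) = 3

Enumerate traces; 16 have nonzero weight after conditioning:
  (X=1, W=1, Y=0, Z=2) weight 4/105
  (X=1, W=1, Y=1, Z=2) weight 1/105
  (X=1, W=2, Y=0, Z=2) weight 4/105
  (X=1, W=2, Y=1, Z=2) weight 1/105
  (X=2, W=1, Y=0, Z=1) weight 1/84
  (X=2, W=1, Y=1, Z=1) weight 1/84
  (X=2, W=2, Y=0, Z=1) weight 1/84
  (X=2, W=2, Y=1, Z=1) weight 1/84
  (X=3, W=1, Y=0, Z=0) weight 2/35
  … 7 more
Group by X:
  weight(X=1) = 2/21
  weight(X=2) = 1/21
  weight(X=3) = 4/21
Total weight = 2/21 + 1/21 + 4/21 = 1/3
P(X=1 | obs) = 2/21 / 1/3 = 2/7
P(X=2 | obs) = 1/21 / 1/3 = 1/7
P(X=3 | obs) = 4/21 / 1/3 = 4/7
argmax = 3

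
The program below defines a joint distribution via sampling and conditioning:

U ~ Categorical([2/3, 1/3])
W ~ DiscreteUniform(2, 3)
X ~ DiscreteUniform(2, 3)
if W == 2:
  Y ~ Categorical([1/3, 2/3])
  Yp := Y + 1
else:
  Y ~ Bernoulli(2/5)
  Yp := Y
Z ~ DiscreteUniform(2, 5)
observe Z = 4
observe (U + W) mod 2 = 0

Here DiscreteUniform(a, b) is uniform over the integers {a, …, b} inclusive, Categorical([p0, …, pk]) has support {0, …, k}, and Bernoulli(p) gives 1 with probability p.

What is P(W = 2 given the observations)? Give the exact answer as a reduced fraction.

Enumerate traces; 8 have nonzero weight after conditioning:
  (U=0, W=2, X=2, Y=0, Z=4) weight 1/72
  (U=0, W=2, X=2, Y=1, Z=4) weight 1/36
  (U=0, W=2, X=3, Y=0, Z=4) weight 1/72
  (U=0, W=2, X=3, Y=1, Z=4) weight 1/36
  (U=1, W=3, X=2, Y=0, Z=4) weight 1/80
  (U=1, W=3, X=2, Y=1, Z=4) weight 1/120
  (U=1, W=3, X=3, Y=0, Z=4) weight 1/80
  (U=1, W=3, X=3, Y=1, Z=4) weight 1/120
Group by W:
  weight(W=2) = 1/12
  weight(W=3) = 1/24
Total weight = 1/12 + 1/24 = 1/8
P(W=2 | obs) = 1/12 / 1/8 = 2/3
P(W=3 | obs) = 1/24 / 1/8 = 1/3

P(W = 2 | obs) = 2/3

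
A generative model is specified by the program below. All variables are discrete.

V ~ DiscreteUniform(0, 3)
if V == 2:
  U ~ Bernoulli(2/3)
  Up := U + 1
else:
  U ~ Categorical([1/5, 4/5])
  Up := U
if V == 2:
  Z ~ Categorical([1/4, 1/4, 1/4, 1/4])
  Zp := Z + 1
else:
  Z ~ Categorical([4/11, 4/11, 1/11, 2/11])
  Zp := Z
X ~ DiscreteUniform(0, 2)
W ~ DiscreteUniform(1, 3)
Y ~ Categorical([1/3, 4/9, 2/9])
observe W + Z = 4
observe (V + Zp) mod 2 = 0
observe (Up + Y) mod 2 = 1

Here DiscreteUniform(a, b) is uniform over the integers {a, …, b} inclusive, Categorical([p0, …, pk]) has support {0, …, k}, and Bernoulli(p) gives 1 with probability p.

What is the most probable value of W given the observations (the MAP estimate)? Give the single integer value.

argmax_v P(W = v | obs) = 3

Enumerate traces; 63 have nonzero weight after conditioning:
  (V=0, U=0, Z=2, X=0, W=2, Y=1) weight 1/4455
  (V=0, U=0, Z=2, X=1, W=2, Y=1) weight 1/4455
  (V=0, U=0, Z=2, X=2, W=2, Y=1) weight 1/4455
  (V=0, U=1, Z=2, X=0, W=2, Y=0) weight 1/1485
  (V=0, U=1, Z=2, X=0, W=2, Y=2) weight 2/4455
  (V=0, U=1, Z=2, X=1, W=2, Y=0) weight 1/1485
  (V=0, U=1, Z=2, X=1, W=2, Y=2) weight 2/4455
  (V=0, U=1, Z=2, X=2, W=2, Y=0) weight 1/1485
  (V=1, U=0, Z=1, X=0, W=3, Y=1) weight 4/4455
  (V=1, U=0, Z=3, X=0, W=1, Y=1) weight 2/4455
  … 53 more
Group by W:
  weight(W=1) = 1867/71280
  weight(W=2) = 2/495
  weight(W=3) = 3019/71280
Total weight = 1867/71280 + 2/495 + 3019/71280 = 2587/35640
P(W=1 | obs) = 1867/71280 / 2587/35640 = 1867/5174
P(W=2 | obs) = 2/495 / 2587/35640 = 144/2587
P(W=3 | obs) = 3019/71280 / 2587/35640 = 3019/5174
argmax = 3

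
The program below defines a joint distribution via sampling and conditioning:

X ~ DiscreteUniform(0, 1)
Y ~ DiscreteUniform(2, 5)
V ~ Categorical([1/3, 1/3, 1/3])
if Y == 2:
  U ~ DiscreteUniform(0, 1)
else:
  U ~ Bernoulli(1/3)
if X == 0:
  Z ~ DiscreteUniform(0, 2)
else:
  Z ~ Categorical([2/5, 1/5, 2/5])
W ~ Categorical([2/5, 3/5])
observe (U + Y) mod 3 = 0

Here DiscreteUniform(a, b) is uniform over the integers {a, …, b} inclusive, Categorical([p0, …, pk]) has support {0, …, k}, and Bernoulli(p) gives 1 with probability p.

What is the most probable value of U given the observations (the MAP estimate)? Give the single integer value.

Enumerate traces; 108 have nonzero weight after conditioning:
  (X=0, Y=2, V=0, U=1, Z=0, W=0) weight 1/360
  (X=0, Y=2, V=0, U=1, Z=0, W=1) weight 1/240
  (X=0, Y=2, V=0, U=1, Z=1, W=0) weight 1/360
  (X=0, Y=2, V=0, U=1, Z=1, W=1) weight 1/240
  (X=0, Y=2, V=0, U=1, Z=2, W=0) weight 1/360
  (X=0, Y=2, V=0, U=1, Z=2, W=1) weight 1/240
  (X=0, Y=2, V=1, U=1, Z=0, W=0) weight 1/360
  (X=0, Y=2, V=1, U=1, Z=0, W=1) weight 1/240
  (X=0, Y=3, V=0, U=0, Z=0, W=0) weight 1/270
  … 99 more
Group by U:
  weight(U=0) = 1/6
  weight(U=1) = 5/24
Total weight = 1/6 + 5/24 = 3/8
P(U=0 | obs) = 1/6 / 3/8 = 4/9
P(U=1 | obs) = 5/24 / 3/8 = 5/9
argmax = 1

argmax_v P(U = v | obs) = 1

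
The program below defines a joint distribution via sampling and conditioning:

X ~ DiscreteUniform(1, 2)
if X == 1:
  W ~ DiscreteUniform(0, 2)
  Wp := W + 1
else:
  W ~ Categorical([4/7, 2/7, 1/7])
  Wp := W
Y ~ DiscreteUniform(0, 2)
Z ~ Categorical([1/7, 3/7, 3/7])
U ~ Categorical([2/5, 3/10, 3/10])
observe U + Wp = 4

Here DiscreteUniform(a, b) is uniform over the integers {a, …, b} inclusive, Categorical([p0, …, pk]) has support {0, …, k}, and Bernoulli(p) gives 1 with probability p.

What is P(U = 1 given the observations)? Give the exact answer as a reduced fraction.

Enumerate traces; 27 have nonzero weight after conditioning:
  (X=1, W=1, Y=0, Z=0, U=2) weight 1/420
  (X=1, W=1, Y=0, Z=1, U=2) weight 1/140
  (X=1, W=1, Y=0, Z=2, U=2) weight 1/140
  (X=1, W=1, Y=1, Z=0, U=2) weight 1/420
  (X=1, W=1, Y=1, Z=1, U=2) weight 1/140
  (X=1, W=1, Y=1, Z=2, U=2) weight 1/140
  (X=1, W=1, Y=2, Z=0, U=2) weight 1/420
  (X=1, W=1, Y=2, Z=1, U=2) weight 1/140
  (X=1, W=2, Y=0, Z=0, U=1) weight 1/420
  … 18 more
Group by U:
  weight(U=1) = 1/20
  weight(U=2) = 1/14
Total weight = 1/20 + 1/14 = 17/140
P(U=1 | obs) = 1/20 / 17/140 = 7/17
P(U=2 | obs) = 1/14 / 17/140 = 10/17

P(U = 1 | obs) = 7/17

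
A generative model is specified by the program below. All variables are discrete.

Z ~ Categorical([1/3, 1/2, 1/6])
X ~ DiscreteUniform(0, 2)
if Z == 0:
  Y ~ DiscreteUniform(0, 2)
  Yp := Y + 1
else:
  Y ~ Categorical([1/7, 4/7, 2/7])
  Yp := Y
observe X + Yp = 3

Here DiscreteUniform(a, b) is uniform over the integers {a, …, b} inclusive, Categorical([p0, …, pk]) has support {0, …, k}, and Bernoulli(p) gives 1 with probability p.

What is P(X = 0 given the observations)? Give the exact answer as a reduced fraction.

Enumerate traces; 7 have nonzero weight after conditioning:
  (Z=0, X=0, Y=2) weight 1/27
  (Z=0, X=1, Y=1) weight 1/27
  (Z=0, X=2, Y=0) weight 1/27
  (Z=1, X=1, Y=2) weight 1/21
  (Z=1, X=2, Y=1) weight 2/21
  (Z=2, X=1, Y=2) weight 1/63
  (Z=2, X=2, Y=1) weight 2/63
Group by X:
  weight(X=0) = 1/27
  weight(X=1) = 19/189
  weight(X=2) = 31/189
Total weight = 1/27 + 19/189 + 31/189 = 19/63
P(X=0 | obs) = 1/27 / 19/63 = 7/57
P(X=1 | obs) = 19/189 / 19/63 = 1/3
P(X=2 | obs) = 31/189 / 19/63 = 31/57

P(X = 0 | obs) = 7/57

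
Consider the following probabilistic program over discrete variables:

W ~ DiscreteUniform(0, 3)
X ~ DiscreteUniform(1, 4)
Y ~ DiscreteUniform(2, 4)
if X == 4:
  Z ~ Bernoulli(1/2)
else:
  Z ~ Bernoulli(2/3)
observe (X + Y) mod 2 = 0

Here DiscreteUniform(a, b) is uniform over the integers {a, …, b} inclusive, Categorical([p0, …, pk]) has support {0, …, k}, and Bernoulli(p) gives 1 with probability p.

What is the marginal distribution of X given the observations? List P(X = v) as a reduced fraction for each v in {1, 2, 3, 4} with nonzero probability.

P(X=1) = 1/6, P(X=2) = 1/3, P(X=3) = 1/6, P(X=4) = 1/3

Enumerate traces; 48 have nonzero weight after conditioning:
  (W=0, X=1, Y=3, Z=0) weight 1/144
  (W=0, X=1, Y=3, Z=1) weight 1/72
  (W=0, X=2, Y=2, Z=0) weight 1/144
  (W=0, X=2, Y=2, Z=1) weight 1/72
  (W=0, X=2, Y=4, Z=0) weight 1/144
  (W=0, X=2, Y=4, Z=1) weight 1/72
  (W=0, X=3, Y=3, Z=0) weight 1/144
  (W=0, X=3, Y=3, Z=1) weight 1/72
  (W=0, X=4, Y=2, Z=0) weight 1/96
  … 39 more
Group by X:
  weight(X=1) = 1/12
  weight(X=2) = 1/6
  weight(X=3) = 1/12
  weight(X=4) = 1/6
Total weight = 1/12 + 1/6 + 1/12 + 1/6 = 1/2
P(X=1 | obs) = 1/12 / 1/2 = 1/6
P(X=2 | obs) = 1/6 / 1/2 = 1/3
P(X=3 | obs) = 1/12 / 1/2 = 1/6
P(X=4 | obs) = 1/6 / 1/2 = 1/3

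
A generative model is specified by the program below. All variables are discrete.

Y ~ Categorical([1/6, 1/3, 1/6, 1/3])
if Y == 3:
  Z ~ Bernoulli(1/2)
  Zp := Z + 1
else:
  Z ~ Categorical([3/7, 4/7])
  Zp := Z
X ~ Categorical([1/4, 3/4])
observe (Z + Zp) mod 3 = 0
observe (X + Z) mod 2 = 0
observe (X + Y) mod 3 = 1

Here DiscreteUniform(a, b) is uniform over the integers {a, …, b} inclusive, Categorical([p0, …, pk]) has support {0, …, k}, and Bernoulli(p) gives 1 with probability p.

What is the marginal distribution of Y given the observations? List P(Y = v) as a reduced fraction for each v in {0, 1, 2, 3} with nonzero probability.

P(Y=1) = 2/9, P(Y=3) = 7/9

Enumerate traces; 2 have nonzero weight after conditioning:
  (Y=1, Z=0, X=0) weight 1/28
  (Y=3, Z=1, X=1) weight 1/8
Group by Y:
  weight(Y=1) = 1/28
  weight(Y=3) = 1/8
Total weight = 1/28 + 1/8 = 9/56
P(Y=1 | obs) = 1/28 / 9/56 = 2/9
P(Y=3 | obs) = 1/8 / 9/56 = 7/9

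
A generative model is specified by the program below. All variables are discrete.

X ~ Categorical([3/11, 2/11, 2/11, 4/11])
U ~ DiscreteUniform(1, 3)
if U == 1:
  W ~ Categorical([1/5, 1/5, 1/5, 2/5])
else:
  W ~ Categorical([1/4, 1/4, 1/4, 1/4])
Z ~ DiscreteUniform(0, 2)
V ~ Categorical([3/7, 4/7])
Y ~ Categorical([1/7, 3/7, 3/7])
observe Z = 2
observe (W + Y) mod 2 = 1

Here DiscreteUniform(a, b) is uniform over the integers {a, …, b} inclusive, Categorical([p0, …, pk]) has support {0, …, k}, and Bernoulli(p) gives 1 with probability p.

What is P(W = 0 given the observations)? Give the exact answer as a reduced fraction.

P(W = 0 | obs) = 21/106

Enumerate traces; 144 have nonzero weight after conditioning:
  (X=0, U=1, W=0, Z=2, V=0, Y=1) weight 3/2695
  (X=0, U=1, W=0, Z=2, V=1, Y=1) weight 4/2695
  (X=0, U=1, W=1, Z=2, V=0, Y=0) weight 1/2695
  (X=0, U=1, W=1, Z=2, V=0, Y=2) weight 3/2695
  (X=0, U=1, W=1, Z=2, V=1, Y=0) weight 4/8085
  (X=0, U=1, W=1, Z=2, V=1, Y=2) weight 4/2695
  (X=0, U=1, W=2, Z=2, V=0, Y=1) weight 3/2695
  (X=0, U=1, W=2, Z=2, V=1, Y=1) weight 4/2695
  (X=0, U=1, W=3, Z=2, V=0, Y=0) weight 2/2695
  … 135 more
Group by W:
  weight(W=0) = 1/30
  weight(W=1) = 2/45
  weight(W=2) = 1/30
  weight(W=3) = 2/35
Total weight = 1/30 + 2/45 + 1/30 + 2/35 = 53/315
P(W=0 | obs) = 1/30 / 53/315 = 21/106
P(W=1 | obs) = 2/45 / 53/315 = 14/53
P(W=2 | obs) = 1/30 / 53/315 = 21/106
P(W=3 | obs) = 2/35 / 53/315 = 18/53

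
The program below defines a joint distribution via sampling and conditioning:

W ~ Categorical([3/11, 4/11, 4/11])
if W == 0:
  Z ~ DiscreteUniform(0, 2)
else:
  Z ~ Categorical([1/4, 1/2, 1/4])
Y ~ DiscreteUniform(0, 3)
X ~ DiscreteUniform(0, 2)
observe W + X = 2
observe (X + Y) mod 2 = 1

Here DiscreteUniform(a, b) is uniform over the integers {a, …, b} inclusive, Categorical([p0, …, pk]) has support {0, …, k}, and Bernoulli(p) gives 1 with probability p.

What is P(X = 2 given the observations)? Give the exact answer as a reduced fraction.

P(X = 2 | obs) = 3/11

Enumerate traces; 18 have nonzero weight after conditioning:
  (W=0, Z=0, Y=1, X=2) weight 1/132
  (W=0, Z=0, Y=3, X=2) weight 1/132
  (W=0, Z=1, Y=1, X=2) weight 1/132
  (W=0, Z=1, Y=3, X=2) weight 1/132
  (W=0, Z=2, Y=1, X=2) weight 1/132
  (W=0, Z=2, Y=3, X=2) weight 1/132
  (W=1, Z=0, Y=0, X=1) weight 1/132
  (W=1, Z=0, Y=2, X=1) weight 1/132
  (W=2, Z=0, Y=1, X=0) weight 1/132
  … 9 more
Group by X:
  weight(X=0) = 2/33
  weight(X=1) = 2/33
  weight(X=2) = 1/22
Total weight = 2/33 + 2/33 + 1/22 = 1/6
P(X=0 | obs) = 2/33 / 1/6 = 4/11
P(X=1 | obs) = 2/33 / 1/6 = 4/11
P(X=2 | obs) = 1/22 / 1/6 = 3/11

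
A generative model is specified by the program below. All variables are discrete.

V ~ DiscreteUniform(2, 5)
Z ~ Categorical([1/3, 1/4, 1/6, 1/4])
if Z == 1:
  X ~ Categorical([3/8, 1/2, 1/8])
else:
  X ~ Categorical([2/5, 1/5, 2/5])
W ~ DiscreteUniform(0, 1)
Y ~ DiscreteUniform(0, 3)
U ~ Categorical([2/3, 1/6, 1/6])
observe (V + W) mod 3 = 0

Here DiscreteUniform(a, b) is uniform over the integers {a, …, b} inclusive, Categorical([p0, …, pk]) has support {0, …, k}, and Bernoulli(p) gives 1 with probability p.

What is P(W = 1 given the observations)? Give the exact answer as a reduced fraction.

Enumerate traces; 432 have nonzero weight after conditioning:
  (V=2, Z=0, X=0, W=1, Y=0, U=0) weight 1/360
  (V=2, Z=0, X=0, W=1, Y=0, U=1) weight 1/1440
  (V=2, Z=0, X=0, W=1, Y=0, U=2) weight 1/1440
  (V=2, Z=0, X=0, W=1, Y=1, U=0) weight 1/360
  (V=2, Z=0, X=0, W=1, Y=1, U=1) weight 1/1440
  (V=2, Z=0, X=0, W=1, Y=1, U=2) weight 1/1440
  (V=2, Z=0, X=0, W=1, Y=2, U=0) weight 1/360
  (V=2, Z=0, X=0, W=1, Y=2, U=1) weight 1/1440
  (V=3, Z=0, X=0, W=0, Y=0, U=0) weight 1/360
  … 423 more
Group by W:
  weight(W=0) = 1/8
  weight(W=1) = 1/4
Total weight = 1/8 + 1/4 = 3/8
P(W=0 | obs) = 1/8 / 3/8 = 1/3
P(W=1 | obs) = 1/4 / 3/8 = 2/3

P(W = 1 | obs) = 2/3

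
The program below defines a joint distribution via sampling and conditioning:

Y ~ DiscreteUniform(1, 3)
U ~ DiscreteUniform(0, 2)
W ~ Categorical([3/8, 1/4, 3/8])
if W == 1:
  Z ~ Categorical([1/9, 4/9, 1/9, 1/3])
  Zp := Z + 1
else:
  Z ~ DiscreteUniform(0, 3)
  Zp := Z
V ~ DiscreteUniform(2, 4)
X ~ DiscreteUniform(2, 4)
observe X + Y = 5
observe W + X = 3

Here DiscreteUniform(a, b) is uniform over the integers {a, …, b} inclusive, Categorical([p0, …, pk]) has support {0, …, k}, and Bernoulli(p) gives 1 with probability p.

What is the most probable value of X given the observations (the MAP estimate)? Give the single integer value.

Enumerate traces; 72 have nonzero weight after conditioning:
  (Y=2, U=0, W=0, Z=0, V=2, X=3) weight 1/864
  (Y=2, U=0, W=0, Z=0, V=3, X=3) weight 1/864
  (Y=2, U=0, W=0, Z=0, V=4, X=3) weight 1/864
  (Y=2, U=0, W=0, Z=1, V=2, X=3) weight 1/864
  (Y=2, U=0, W=0, Z=1, V=3, X=3) weight 1/864
  (Y=2, U=0, W=0, Z=1, V=4, X=3) weight 1/864
  (Y=2, U=0, W=0, Z=2, V=2, X=3) weight 1/864
  (Y=2, U=0, W=0, Z=2, V=3, X=3) weight 1/864
  (Y=3, U=0, W=1, Z=0, V=2, X=2) weight 1/2916
  … 63 more
Group by X:
  weight(X=2) = 1/36
  weight(X=3) = 1/24
Total weight = 1/36 + 1/24 = 5/72
P(X=2 | obs) = 1/36 / 5/72 = 2/5
P(X=3 | obs) = 1/24 / 5/72 = 3/5
argmax = 3

argmax_v P(X = v | obs) = 3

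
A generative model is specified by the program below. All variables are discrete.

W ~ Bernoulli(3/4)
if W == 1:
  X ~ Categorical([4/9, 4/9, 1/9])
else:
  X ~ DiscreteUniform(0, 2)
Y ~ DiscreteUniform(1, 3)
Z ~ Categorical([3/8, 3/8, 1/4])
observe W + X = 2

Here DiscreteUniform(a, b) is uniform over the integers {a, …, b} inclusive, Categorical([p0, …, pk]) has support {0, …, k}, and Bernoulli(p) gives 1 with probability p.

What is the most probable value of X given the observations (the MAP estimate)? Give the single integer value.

Enumerate traces; 18 have nonzero weight after conditioning:
  (W=0, X=2, Y=1, Z=0) weight 1/96
  (W=0, X=2, Y=1, Z=1) weight 1/96
  (W=0, X=2, Y=1, Z=2) weight 1/144
  (W=0, X=2, Y=2, Z=0) weight 1/96
  (W=0, X=2, Y=2, Z=1) weight 1/96
  (W=0, X=2, Y=2, Z=2) weight 1/144
  (W=0, X=2, Y=3, Z=0) weight 1/96
  (W=0, X=2, Y=3, Z=1) weight 1/96
  (W=1, X=1, Y=1, Z=0) weight 1/24
  … 9 more
Group by X:
  weight(X=1) = 1/3
  weight(X=2) = 1/12
Total weight = 1/3 + 1/12 = 5/12
P(X=1 | obs) = 1/3 / 5/12 = 4/5
P(X=2 | obs) = 1/12 / 5/12 = 1/5
argmax = 1

argmax_v P(X = v | obs) = 1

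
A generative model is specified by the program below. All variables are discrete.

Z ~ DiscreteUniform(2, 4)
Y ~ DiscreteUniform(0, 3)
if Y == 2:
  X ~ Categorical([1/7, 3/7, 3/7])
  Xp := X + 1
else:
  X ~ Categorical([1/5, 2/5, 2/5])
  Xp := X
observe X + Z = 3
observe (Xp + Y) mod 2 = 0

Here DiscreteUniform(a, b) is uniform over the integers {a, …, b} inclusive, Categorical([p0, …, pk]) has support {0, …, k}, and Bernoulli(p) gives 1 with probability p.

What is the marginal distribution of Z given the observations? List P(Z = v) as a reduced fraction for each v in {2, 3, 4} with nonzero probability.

Enumerate traces; 4 have nonzero weight after conditioning:
  (Z=2, Y=1, X=1) weight 1/30
  (Z=2, Y=2, X=1) weight 1/28
  (Z=2, Y=3, X=1) weight 1/30
  (Z=3, Y=0, X=0) weight 1/60
Group by Z:
  weight(Z=2) = 43/420
  weight(Z=3) = 1/60
Total weight = 43/420 + 1/60 = 5/42
P(Z=2 | obs) = 43/420 / 5/42 = 43/50
P(Z=3 | obs) = 1/60 / 5/42 = 7/50

P(Z=2) = 43/50, P(Z=3) = 7/50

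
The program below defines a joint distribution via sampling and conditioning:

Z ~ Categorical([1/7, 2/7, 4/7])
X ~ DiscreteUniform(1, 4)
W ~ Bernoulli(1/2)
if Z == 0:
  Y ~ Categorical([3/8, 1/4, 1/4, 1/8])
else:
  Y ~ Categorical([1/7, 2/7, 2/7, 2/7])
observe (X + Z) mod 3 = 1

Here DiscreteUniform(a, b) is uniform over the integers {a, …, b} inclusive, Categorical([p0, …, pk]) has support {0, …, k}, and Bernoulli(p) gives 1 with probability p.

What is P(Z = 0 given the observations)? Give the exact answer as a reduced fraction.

Enumerate traces; 32 have nonzero weight after conditioning:
  (Z=0, X=1, W=0, Y=0) weight 3/448
  (Z=0, X=1, W=0, Y=1) weight 1/224
  (Z=0, X=1, W=0, Y=2) weight 1/224
  (Z=0, X=1, W=0, Y=3) weight 1/448
  (Z=0, X=1, W=1, Y=0) weight 3/448
  (Z=0, X=1, W=1, Y=1) weight 1/224
  (Z=0, X=1, W=1, Y=2) weight 1/224
  (Z=0, X=1, W=1, Y=3) weight 1/448
  (Z=1, X=3, W=0, Y=0) weight 1/196
  (Z=2, X=2, W=0, Y=0) weight 1/98
  … 22 more
Group by Z:
  weight(Z=0) = 1/14
  weight(Z=1) = 1/14
  weight(Z=2) = 1/7
Total weight = 1/14 + 1/14 + 1/7 = 2/7
P(Z=0 | obs) = 1/14 / 2/7 = 1/4
P(Z=1 | obs) = 1/14 / 2/7 = 1/4
P(Z=2 | obs) = 1/7 / 2/7 = 1/2

P(Z = 0 | obs) = 1/4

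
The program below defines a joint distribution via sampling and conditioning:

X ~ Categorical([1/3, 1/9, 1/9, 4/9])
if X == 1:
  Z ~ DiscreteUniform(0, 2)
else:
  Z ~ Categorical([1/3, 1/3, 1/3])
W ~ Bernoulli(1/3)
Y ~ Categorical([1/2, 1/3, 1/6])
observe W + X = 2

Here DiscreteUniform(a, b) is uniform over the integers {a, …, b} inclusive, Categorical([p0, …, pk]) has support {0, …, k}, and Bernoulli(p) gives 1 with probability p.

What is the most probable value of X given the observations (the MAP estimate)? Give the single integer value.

argmax_v P(X = v | obs) = 2

Enumerate traces; 18 have nonzero weight after conditioning:
  (X=1, Z=0, W=1, Y=0) weight 1/162
  (X=1, Z=0, W=1, Y=1) weight 1/243
  (X=1, Z=0, W=1, Y=2) weight 1/486
  (X=1, Z=1, W=1, Y=0) weight 1/162
  (X=1, Z=1, W=1, Y=1) weight 1/243
  (X=1, Z=1, W=1, Y=2) weight 1/486
  (X=1, Z=2, W=1, Y=0) weight 1/162
  (X=1, Z=2, W=1, Y=1) weight 1/243
  (X=2, Z=0, W=0, Y=0) weight 1/81
  … 9 more
Group by X:
  weight(X=1) = 1/27
  weight(X=2) = 2/27
Total weight = 1/27 + 2/27 = 1/9
P(X=1 | obs) = 1/27 / 1/9 = 1/3
P(X=2 | obs) = 2/27 / 1/9 = 2/3
argmax = 2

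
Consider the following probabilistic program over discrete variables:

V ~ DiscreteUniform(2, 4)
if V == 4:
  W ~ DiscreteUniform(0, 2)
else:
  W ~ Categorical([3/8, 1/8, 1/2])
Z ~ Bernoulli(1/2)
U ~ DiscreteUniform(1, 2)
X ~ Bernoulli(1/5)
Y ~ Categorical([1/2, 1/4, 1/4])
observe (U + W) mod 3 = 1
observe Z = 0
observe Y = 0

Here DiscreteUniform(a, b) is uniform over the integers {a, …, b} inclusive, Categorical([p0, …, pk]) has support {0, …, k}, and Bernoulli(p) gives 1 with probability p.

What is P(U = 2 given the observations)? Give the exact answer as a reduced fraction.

P(U = 2 | obs) = 16/29

Enumerate traces; 12 have nonzero weight after conditioning:
  (V=2, W=0, Z=0, U=1, X=0, Y=0) weight 1/80
  (V=2, W=0, Z=0, U=1, X=1, Y=0) weight 1/320
  (V=2, W=2, Z=0, U=2, X=0, Y=0) weight 1/60
  (V=2, W=2, Z=0, U=2, X=1, Y=0) weight 1/240
  (V=3, W=0, Z=0, U=1, X=0, Y=0) weight 1/80
  (V=3, W=0, Z=0, U=1, X=1, Y=0) weight 1/320
  (V=3, W=2, Z=0, U=2, X=0, Y=0) weight 1/60
  (V=3, W=2, Z=0, U=2, X=1, Y=0) weight 1/240
  … 4 more
Group by U:
  weight(U=1) = 13/288
  weight(U=2) = 1/18
Total weight = 13/288 + 1/18 = 29/288
P(U=1 | obs) = 13/288 / 29/288 = 13/29
P(U=2 | obs) = 1/18 / 29/288 = 16/29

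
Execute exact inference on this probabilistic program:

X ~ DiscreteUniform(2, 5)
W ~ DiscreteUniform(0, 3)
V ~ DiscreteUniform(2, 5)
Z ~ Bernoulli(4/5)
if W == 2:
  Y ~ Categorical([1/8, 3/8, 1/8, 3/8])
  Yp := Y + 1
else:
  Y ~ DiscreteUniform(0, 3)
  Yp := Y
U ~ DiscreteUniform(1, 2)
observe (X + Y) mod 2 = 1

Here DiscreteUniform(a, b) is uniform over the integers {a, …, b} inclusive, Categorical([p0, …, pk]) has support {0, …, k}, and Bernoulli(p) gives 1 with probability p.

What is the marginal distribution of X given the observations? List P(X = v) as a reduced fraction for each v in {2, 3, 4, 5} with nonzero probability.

P(X=2) = 9/32, P(X=3) = 7/32, P(X=4) = 9/32, P(X=5) = 7/32

Enumerate traces; 512 have nonzero weight after conditioning:
  (X=2, W=0, V=2, Z=0, Y=1, U=1) weight 1/2560
  (X=2, W=0, V=2, Z=0, Y=1, U=2) weight 1/2560
  (X=2, W=0, V=2, Z=0, Y=3, U=1) weight 1/2560
  (X=2, W=0, V=2, Z=0, Y=3, U=2) weight 1/2560
  (X=2, W=0, V=2, Z=1, Y=1, U=1) weight 1/640
  (X=2, W=0, V=2, Z=1, Y=1, U=2) weight 1/640
  (X=2, W=0, V=2, Z=1, Y=3, U=1) weight 1/640
  (X=2, W=0, V=2, Z=1, Y=3, U=2) weight 1/640
  (X=3, W=0, V=2, Z=0, Y=0, U=1) weight 1/2560
  (X=4, W=0, V=2, Z=0, Y=1, U=1) weight 1/2560
  … 502 more
Group by X:
  weight(X=2) = 9/64
  weight(X=3) = 7/64
  weight(X=4) = 9/64
  weight(X=5) = 7/64
Total weight = 9/64 + 7/64 + 9/64 + 7/64 = 1/2
P(X=2 | obs) = 9/64 / 1/2 = 9/32
P(X=3 | obs) = 7/64 / 1/2 = 7/32
P(X=4 | obs) = 9/64 / 1/2 = 9/32
P(X=5 | obs) = 7/64 / 1/2 = 7/32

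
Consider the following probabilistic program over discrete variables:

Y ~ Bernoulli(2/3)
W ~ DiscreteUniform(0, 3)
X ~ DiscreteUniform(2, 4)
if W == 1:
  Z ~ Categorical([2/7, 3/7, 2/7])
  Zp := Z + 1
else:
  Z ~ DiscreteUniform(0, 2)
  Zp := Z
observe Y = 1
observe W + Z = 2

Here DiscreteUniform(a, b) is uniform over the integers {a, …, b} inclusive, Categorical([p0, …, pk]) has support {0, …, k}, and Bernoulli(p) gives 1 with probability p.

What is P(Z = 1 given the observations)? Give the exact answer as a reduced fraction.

Enumerate traces; 9 have nonzero weight after conditioning:
  (Y=1, W=0, X=2, Z=2) weight 1/54
  (Y=1, W=0, X=3, Z=2) weight 1/54
  (Y=1, W=0, X=4, Z=2) weight 1/54
  (Y=1, W=1, X=2, Z=1) weight 1/42
  (Y=1, W=1, X=3, Z=1) weight 1/42
  (Y=1, W=1, X=4, Z=1) weight 1/42
  (Y=1, W=2, X=2, Z=0) weight 1/54
  (Y=1, W=2, X=3, Z=0) weight 1/54
  … 1 more
Group by Z:
  weight(Z=0) = 1/18
  weight(Z=1) = 1/14
  weight(Z=2) = 1/18
Total weight = 1/18 + 1/14 + 1/18 = 23/126
P(Z=0 | obs) = 1/18 / 23/126 = 7/23
P(Z=1 | obs) = 1/14 / 23/126 = 9/23
P(Z=2 | obs) = 1/18 / 23/126 = 7/23

P(Z = 1 | obs) = 9/23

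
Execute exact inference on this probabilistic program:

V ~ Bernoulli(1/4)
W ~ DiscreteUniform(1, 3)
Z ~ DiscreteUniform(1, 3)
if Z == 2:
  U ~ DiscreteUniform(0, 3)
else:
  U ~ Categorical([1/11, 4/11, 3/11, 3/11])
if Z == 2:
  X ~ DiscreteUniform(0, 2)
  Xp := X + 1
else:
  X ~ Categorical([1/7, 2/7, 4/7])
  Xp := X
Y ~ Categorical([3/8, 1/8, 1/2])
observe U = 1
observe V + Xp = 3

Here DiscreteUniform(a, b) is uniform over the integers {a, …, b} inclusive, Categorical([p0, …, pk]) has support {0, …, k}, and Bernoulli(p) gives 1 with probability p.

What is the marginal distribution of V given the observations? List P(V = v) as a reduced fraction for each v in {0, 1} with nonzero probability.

P(V=0) = 231/692, P(V=1) = 461/692

Enumerate traces; 36 have nonzero weight after conditioning:
  (V=0, W=1, Z=2, U=1, X=2, Y=0) weight 1/384
  (V=0, W=1, Z=2, U=1, X=2, Y=1) weight 1/1152
  (V=0, W=1, Z=2, U=1, X=2, Y=2) weight 1/288
  (V=0, W=2, Z=2, U=1, X=2, Y=0) weight 1/384
  (V=0, W=2, Z=2, U=1, X=2, Y=1) weight 1/1152
  (V=0, W=2, Z=2, U=1, X=2, Y=2) weight 1/288
  (V=0, W=3, Z=2, U=1, X=2, Y=0) weight 1/384
  (V=0, W=3, Z=2, U=1, X=2, Y=1) weight 1/1152
  (V=1, W=1, Z=1, U=1, X=2, Y=0) weight 1/462
  … 27 more
Group by V:
  weight(V=0) = 1/48
  weight(V=1) = 461/11088
Total weight = 1/48 + 461/11088 = 173/2772
P(V=0 | obs) = 1/48 / 173/2772 = 231/692
P(V=1 | obs) = 461/11088 / 173/2772 = 461/692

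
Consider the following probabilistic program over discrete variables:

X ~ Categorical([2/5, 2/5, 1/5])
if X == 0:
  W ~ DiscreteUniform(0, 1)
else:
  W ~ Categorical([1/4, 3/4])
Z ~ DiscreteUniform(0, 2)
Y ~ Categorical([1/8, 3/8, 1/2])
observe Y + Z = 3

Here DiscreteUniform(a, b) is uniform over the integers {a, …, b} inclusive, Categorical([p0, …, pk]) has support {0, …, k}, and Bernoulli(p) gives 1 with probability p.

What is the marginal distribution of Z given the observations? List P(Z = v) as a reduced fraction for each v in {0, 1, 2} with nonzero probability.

Enumerate traces; 12 have nonzero weight after conditioning:
  (X=0, W=0, Z=1, Y=2) weight 1/30
  (X=0, W=0, Z=2, Y=1) weight 1/40
  (X=0, W=1, Z=1, Y=2) weight 1/30
  (X=0, W=1, Z=2, Y=1) weight 1/40
  (X=1, W=0, Z=1, Y=2) weight 1/60
  (X=1, W=0, Z=2, Y=1) weight 1/80
  (X=1, W=1, Z=1, Y=2) weight 1/20
  (X=1, W=1, Z=2, Y=1) weight 3/80
  … 4 more
Group by Z:
  weight(Z=1) = 1/6
  weight(Z=2) = 1/8
Total weight = 1/6 + 1/8 = 7/24
P(Z=1 | obs) = 1/6 / 7/24 = 4/7
P(Z=2 | obs) = 1/8 / 7/24 = 3/7

P(Z=1) = 4/7, P(Z=2) = 3/7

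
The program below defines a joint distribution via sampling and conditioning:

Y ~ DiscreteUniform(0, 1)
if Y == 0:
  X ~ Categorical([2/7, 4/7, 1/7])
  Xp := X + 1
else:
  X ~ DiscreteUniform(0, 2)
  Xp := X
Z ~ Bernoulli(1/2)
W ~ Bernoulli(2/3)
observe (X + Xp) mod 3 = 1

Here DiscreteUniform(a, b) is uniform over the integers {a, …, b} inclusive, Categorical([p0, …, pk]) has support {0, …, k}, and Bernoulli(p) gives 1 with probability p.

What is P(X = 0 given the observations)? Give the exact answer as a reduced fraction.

Enumerate traces; 8 have nonzero weight after conditioning:
  (Y=0, X=0, Z=0, W=0) weight 1/42
  (Y=0, X=0, Z=0, W=1) weight 1/21
  (Y=0, X=0, Z=1, W=0) weight 1/42
  (Y=0, X=0, Z=1, W=1) weight 1/21
  (Y=1, X=2, Z=0, W=0) weight 1/36
  (Y=1, X=2, Z=0, W=1) weight 1/18
  (Y=1, X=2, Z=1, W=0) weight 1/36
  (Y=1, X=2, Z=1, W=1) weight 1/18
Group by X:
  weight(X=0) = 1/7
  weight(X=2) = 1/6
Total weight = 1/7 + 1/6 = 13/42
P(X=0 | obs) = 1/7 / 13/42 = 6/13
P(X=2 | obs) = 1/6 / 13/42 = 7/13

P(X = 0 | obs) = 6/13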